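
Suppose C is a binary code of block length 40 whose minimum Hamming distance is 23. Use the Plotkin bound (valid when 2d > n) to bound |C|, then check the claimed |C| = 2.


Plotkin bound M ≤ 6; given |C| = 2 ≤ bound (satisfied).

Check applicability: 2d = 46, n = 40.
2d − n = 6 > 0, so Plotkin applies.
Compute d/(2d−n) = 23/6 ≈ 3.8333.
⌊d/(2d−n)⌋ = 3.
Plotkin bound: M ≤ 2·3 = 6.
Given |C| = 2, check: satisfied.
This |C| is below the Plotkin bound.


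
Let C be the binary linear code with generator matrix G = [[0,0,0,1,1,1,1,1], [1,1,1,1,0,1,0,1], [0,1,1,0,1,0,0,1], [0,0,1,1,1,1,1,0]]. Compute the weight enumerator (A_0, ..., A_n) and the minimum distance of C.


Weight distribution: A_0 = 1, A_2 = 2, A_3 = 2, A_4 = 3, A_5 = 6, A_6 = 2. Minimum distance d = 2.

Enumerate all 2^4 = 16 messages m ∈ F_2^4.
For each, compute codeword c = mG in F_2^8, then tally its weight.
  m = 0000 → c = 00000000, weight = 0.
  m = 1000 → c = 00011111, weight = 5.
  m = 0100 → c = 11110101, weight = 6.
  m = 1100 → c = 11101010, weight = 5.
  m = 0010 → c = 01101001, weight = 4.
  m = 1010 → c = 01110110, weight = 5.
  m = 0110 → c = 10011100, weight = 4.
  m = 1110 → c = 10000011, weight = 3.
  m = 0001 → c = 00111110, weight = 5.
  m = 1001 → c = 00100001, weight = 2.
  m = 0101 → c = 11001011, weight = 5.
  m = 1101 → c = 11010100, weight = 4.
  m = 0011 → c = 01010111, weight = 5.
  m = 1011 → c = 01001000, weight = 2.
  m = 0111 → c = 10100010, weight = 3.
  m = 1111 → c = 10111101, weight = 6.
Tally weights:
  weight 0: 1 codewords.
  weight 2: 2 codewords.
  weight 3: 2 codewords.
  weight 4: 3 codewords.
  weight 5: 6 codewords.
  weight 6: 2 codewords.
Minimum distance d = smallest w > 0 with A_w > 0 = 2.
Sanity: Σ A_w = 16 = 2^4 = 16 ✓.


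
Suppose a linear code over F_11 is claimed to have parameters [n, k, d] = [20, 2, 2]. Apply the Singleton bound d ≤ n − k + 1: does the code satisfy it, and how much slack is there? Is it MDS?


Singleton RHS = n − k + 1 = 19, slack = 17, bound satisfied, not MDS.

Singleton bound: d ≤ n − k + 1.
Here n = 20, k = 2, so n − k + 1 = 19.
Given d = 2, check d ≤ 19: YES.
Slack = (n − k + 1) − d = 17.
The code is NOT MDS (slack = 17 > 0).
Description: the claimed parameters are [20, 2, 2]_11; such a code would be non-MDS.


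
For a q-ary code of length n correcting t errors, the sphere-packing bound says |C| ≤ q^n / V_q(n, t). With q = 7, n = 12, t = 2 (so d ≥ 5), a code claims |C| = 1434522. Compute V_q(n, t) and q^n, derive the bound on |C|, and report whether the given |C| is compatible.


V_q(n, t) = 2449, q^n = 13841287201, Hamming bound = 5651811, |C| = 1434522 ≤ bound (satisfied).

Step 1: Compute V_q(n, t) = Σ_{j=0}^2 C(n, j) (q−1)^j.
  j = 0: C(12,0)·(6)^0 = 1·1 = 1.
  j = 1: C(12,1)·(6)^1 = 12·6 = 72.
  j = 2: C(12,2)·(6)^2 = 66·36 = 2376.
  V_q(n, t) = 1 + 72 + 2376 = 2449.
Step 2: q^n = 7^12 = 13841287201.
Step 3: Hamming bound ⌊q^n / V_q(n,t)⌋ = ⌊13841287201/2449⌋ = 5651811.
Step 4: Compare |C| = 1434522 to 5651811: satisfied.
The claimed |C| lies below the Hamming bound.


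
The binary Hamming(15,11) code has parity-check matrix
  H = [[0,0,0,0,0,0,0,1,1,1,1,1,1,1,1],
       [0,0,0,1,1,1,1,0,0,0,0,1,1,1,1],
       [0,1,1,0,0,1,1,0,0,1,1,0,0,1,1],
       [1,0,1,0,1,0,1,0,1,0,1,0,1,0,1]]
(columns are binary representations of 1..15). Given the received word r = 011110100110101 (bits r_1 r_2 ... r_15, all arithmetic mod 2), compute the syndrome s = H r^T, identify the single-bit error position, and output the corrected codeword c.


s = (0, 1, 0, 0)^T, error position = 4, corrected codeword c = 011010100110101

Compute s = H r^T mod 2 one row at a time:
  s_1 = 0 + 0 + 1 + 1 + 0 + 1 + 0 + 1 = 4 ≡ 0 (mod 2).
  s_2 = 1 + 1 + 0 + 1 + 0 + 1 + 0 + 1 = 5 ≡ 1 (mod 2).
  s_3 = 1 + 1 + 0 + 1 + 1 + 1 + 0 + 1 = 6 ≡ 0 (mod 2).
  s_4 = 0 + 1 + 1 + 1 + 0 + 1 + 1 + 1 = 6 ≡ 0 (mod 2).
s = (0, 1, 0, 0)^T — this equals column 4 of H (binary 0100), so error is at position 4.
Correct: flip bit 4 of r = 011110100110101 to get c = 011010100110101.


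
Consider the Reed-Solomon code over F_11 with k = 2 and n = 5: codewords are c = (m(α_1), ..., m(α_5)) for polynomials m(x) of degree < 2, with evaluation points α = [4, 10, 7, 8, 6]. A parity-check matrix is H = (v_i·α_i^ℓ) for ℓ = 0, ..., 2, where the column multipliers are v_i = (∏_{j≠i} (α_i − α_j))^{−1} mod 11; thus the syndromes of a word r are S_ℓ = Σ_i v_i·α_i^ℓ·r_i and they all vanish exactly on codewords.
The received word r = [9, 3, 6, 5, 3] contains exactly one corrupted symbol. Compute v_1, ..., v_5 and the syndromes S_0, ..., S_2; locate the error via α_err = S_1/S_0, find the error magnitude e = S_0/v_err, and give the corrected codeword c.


S = (3, 7, 9), error at position 5, error magnitude e = 7, c = [9, 3, 6, 5, 7].

Step 1: column multipliers v_i = (∏_{j≠i}(α_i − α_j))^{−1} mod 11.
  i = 1 (α = 4): (4−10)(4−7)(4−8)(4−6) = (−6)·(−3)·(−4)·(−2) = 144 ≡ 1, so v_1 = 1^{−1} = 1 (mod 11).
  i = 2 (α = 10): (10−4)(10−7)(10−8)(10−6) = 6·3·2·4 = 144 ≡ 1, so v_2 = 1^{−1} = 1 (mod 11).
  i = 3 (α = 7): (7−4)(7−10)(7−8)(7−6) = 3·(−3)·(−1)·1 = 9 ≡ 9, so v_3 = 9^{−1} = 5 (mod 11).
  i = 4 (α = 8): (8−4)(8−10)(8−7)(8−6) = 4·(−2)·1·2 = −16 ≡ 6, so v_4 = 6^{−1} = 2 (mod 11).
  i = 5 (α = 6): (6−4)(6−10)(6−7)(6−8) = 2·(−4)·(−1)·(−2) = −16 ≡ 6, so v_5 = 6^{−1} = 2 (mod 11).
  v = [1, 1, 5, 2, 2].
Step 2: syndromes of r = [9, 3, 6, 5, 3] (all sums mod 11).
  S_0 = Σ v_i r_i = 1·9 + 1·3 + 5·6 + 2·5 + 2·3 = 58 ≡ 3.
  S_1 = Σ v_i α_i r_i = 1·4·9 + 1·10·3 + 5·7·6 + 2·8·5 + 2·6·3 = 392 ≡ 7.
  α_i^2 mod 11 = [5, 1, 5, 9, 3].
  S_2 = Σ v_i α_i^2 r_i = 1·5·9 + 1·1·3 + 5·5·6 + 2·9·5 + 2·3·3 = 306 ≡ 9.
  S = (3, 7, 9) ≠ 0, so r is not a codeword (an error is present).
Step 3: locate the error. For a single error e at position i, S_ℓ = v_i·e·α_i^ℓ, so α_err = S_1/S_0.
  S_0^{−1} = 3^{−1} = 4 (mod 11), so α_err = 7·4 = 28 ≡ 6 = α_5. Error position i = 5.
  Consistency check: S_2/S_1 = 9·8 = 72 ≡ 6 = α_err ✓ (single-error assumption holds).
Step 4: error magnitude e = S_0/v_5 = S_0·∏_{j≠5}(α_5 − α_j) = 3·6 = 18 ≡ 7 (mod 11).
Step 5: correct position 5: c_5 = r_5 − e = 3 − 7 ≡ 7 (mod 11). Hence c = [9, 3, 6, 5, 7].
  Check: interpolating c through the α_i gives m(x) = 2 + 10·x (degree < 2) with m(α_i) = c_i for every i, so c is indeed a codeword.


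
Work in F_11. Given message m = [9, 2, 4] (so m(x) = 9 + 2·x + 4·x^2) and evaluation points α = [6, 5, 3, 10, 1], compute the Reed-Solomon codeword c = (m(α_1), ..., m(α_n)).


c = [0, 9, 7, 0, 4]

Message polynomial: m(x) = 9 + 2·x + 4·x^2 (mod 11).
For each evaluation point α_i, compute m(α_i) mod 11:
  α_1 = 6: Horner steps 4 → 4 → 0, so m(6) = 0.
  α_2 = 5: Horner steps 4 → 0 → 9, so m(5) = 9.
  α_3 = 3: Horner steps 4 → 3 → 7, so m(3) = 7.
  α_4 = 10: Horner steps 4 → 9 → 0, so m(10) = 0.
  α_5 = 1: Horner steps 4 → 6 → 4, so m(1) = 4.
Codeword c = [0, 9, 7, 0, 4] ∈ F_11^5.


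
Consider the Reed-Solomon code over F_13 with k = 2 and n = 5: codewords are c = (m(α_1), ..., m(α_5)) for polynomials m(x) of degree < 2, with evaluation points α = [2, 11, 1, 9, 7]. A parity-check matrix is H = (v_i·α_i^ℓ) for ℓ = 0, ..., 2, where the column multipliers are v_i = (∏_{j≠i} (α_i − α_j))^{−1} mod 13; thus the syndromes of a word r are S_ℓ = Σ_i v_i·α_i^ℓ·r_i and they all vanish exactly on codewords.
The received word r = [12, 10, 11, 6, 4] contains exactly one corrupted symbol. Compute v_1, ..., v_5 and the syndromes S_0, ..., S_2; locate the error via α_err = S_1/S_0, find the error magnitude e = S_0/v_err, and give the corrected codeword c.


S = (3, 7, 12), error at position 2, error magnitude e = 2, c = [12, 8, 11, 6, 4].

Step 1: column multipliers v_i = (∏_{j≠i}(α_i − α_j))^{−1} mod 13.
  i = 1 (α = 2): (2−11)(2−1)(2−9)(2−7) = (−9)·1·(−7)·(−5) = −315 ≡ 10, so v_1 = 10^{−1} = 4 (mod 13).
  i = 2 (α = 11): (11−2)(11−1)(11−9)(11−7) = 9·10·2·4 = 720 ≡ 5, so v_2 = 5^{−1} = 8 (mod 13).
  i = 3 (α = 1): (1−2)(1−11)(1−9)(1−7) = (−1)·(−10)·(−8)·(−6) = 480 ≡ 12, so v_3 = 12^{−1} = 12 (mod 13).
  i = 4 (α = 9): (9−2)(9−11)(9−1)(9−7) = 7·(−2)·8·2 = −224 ≡ 10, so v_4 = 10^{−1} = 4 (mod 13).
  i = 5 (α = 7): (7−2)(7−11)(7−1)(7−9) = 5·(−4)·6·(−2) = 240 ≡ 6, so v_5 = 6^{−1} = 11 (mod 13).
  v = [4, 8, 12, 4, 11].
Step 2: syndromes of r = [12, 10, 11, 6, 4] (all sums mod 13).
  S_0 = Σ v_i r_i = 4·12 + 8·10 + 12·11 + 4·6 + 11·4 = 328 ≡ 3.
  S_1 = Σ v_i α_i r_i = 4·2·12 + 8·11·10 + 12·1·11 + 4·9·6 + 11·7·4 = 1632 ≡ 7.
  α_i^2 mod 13 = [4, 4, 1, 3, 10].
  S_2 = Σ v_i α_i^2 r_i = 4·4·12 + 8·4·10 + 12·1·11 + 4·3·6 + 11·10·4 = 1156 ≡ 12.
  S = (3, 7, 12) ≠ 0, so r is not a codeword (an error is present).
Step 3: locate the error. For a single error e at position i, S_ℓ = v_i·e·α_i^ℓ, so α_err = S_1/S_0.
  S_0^{−1} = 3^{−1} = 9 (mod 13), so α_err = 7·9 = 63 ≡ 11 = α_2. Error position i = 2.
  Consistency check: S_2/S_1 = 12·2 = 24 ≡ 11 = α_err ✓ (single-error assumption holds).
Step 4: error magnitude e = S_0/v_2 = S_0·∏_{j≠2}(α_2 − α_j) = 3·5 = 15 ≡ 2 (mod 13).
Step 5: correct position 2: c_2 = r_2 − e = 10 − 2 ≡ 8 (mod 13). Hence c = [12, 8, 11, 6, 4].
  Check: interpolating c through the α_i gives m(x) = 10 + 1·x (degree < 2) with m(α_i) = c_i for every i, so c is indeed a codeword.


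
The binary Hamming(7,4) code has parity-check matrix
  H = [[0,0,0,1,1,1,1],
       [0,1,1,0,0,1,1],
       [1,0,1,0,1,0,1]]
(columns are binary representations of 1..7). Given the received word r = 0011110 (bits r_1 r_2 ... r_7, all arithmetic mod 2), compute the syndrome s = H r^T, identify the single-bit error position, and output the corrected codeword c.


s = (1, 0, 0)^T, error position = 4, corrected codeword c = 0010110

Compute s = H r^T mod 2 one row at a time:
  s_1 = 1 + 1 + 1 + 0 = 3 ≡ 1 (mod 2).
  s_2 = 0 + 1 + 1 + 0 = 2 ≡ 0 (mod 2).
  s_3 = 0 + 1 + 1 + 0 = 2 ≡ 0 (mod 2).
s = (1, 0, 0)^T — this equals column 4 of H (binary 100), so error is at position 4.
Correct: flip bit 4 of r = 0011110 to get c = 0010110.


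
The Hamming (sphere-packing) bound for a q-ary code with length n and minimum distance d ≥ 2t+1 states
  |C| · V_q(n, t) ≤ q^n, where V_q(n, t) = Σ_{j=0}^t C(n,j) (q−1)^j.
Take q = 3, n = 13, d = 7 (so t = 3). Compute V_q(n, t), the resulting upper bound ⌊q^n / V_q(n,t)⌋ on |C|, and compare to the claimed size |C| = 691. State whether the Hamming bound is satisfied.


V_q(n, t) = 2627, q^n = 1594323, Hamming bound = 606, |C| = 691 > bound (violated).

Step 1: Compute V_q(n, t) = Σ_{j=0}^3 C(n, j) (q−1)^j.
  j = 0: C(13,0)·(2)^0 = 1·1 = 1.
  j = 1: C(13,1)·(2)^1 = 13·2 = 26.
  j = 2: C(13,2)·(2)^2 = 78·4 = 312.
  j = 3: C(13,3)·(2)^3 = 286·8 = 2288.
  V_q(n, t) = 1 + 26 + 312 + 2288 = 2627.
Step 2: q^n = 3^13 = 1594323.
Step 3: Hamming bound ⌊q^n / V_q(n,t)⌋ = ⌊1594323/2627⌋ = 606.
Step 4: Compare |C| = 691 to 606: violated.
The claimed |C| lies above the Hamming bound, so no 3-ary code of length 13 with d ≥ 7 can have 691 codewords.


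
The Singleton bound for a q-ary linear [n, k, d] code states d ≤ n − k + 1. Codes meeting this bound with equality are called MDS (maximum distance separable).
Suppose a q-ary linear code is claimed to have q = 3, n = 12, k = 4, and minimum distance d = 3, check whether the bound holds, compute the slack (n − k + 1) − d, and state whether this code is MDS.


Singleton RHS = n − k + 1 = 9, slack = 6, bound satisfied, not MDS.

Singleton bound: d ≤ n − k + 1.
Here n = 12, k = 4, so n − k + 1 = 9.
Given d = 3, check d ≤ 9: YES.
Slack = (n − k + 1) − d = 6.
The code is NOT MDS (slack = 6 > 0).
Description: the claimed parameters are [12, 4, 3]_3; such a code would be non-MDS.


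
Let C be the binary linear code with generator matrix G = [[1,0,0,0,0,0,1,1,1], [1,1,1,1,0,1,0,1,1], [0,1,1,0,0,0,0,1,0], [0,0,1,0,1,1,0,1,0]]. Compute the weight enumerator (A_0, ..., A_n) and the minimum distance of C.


Weight distribution: A_0 = 1, A_3 = 2, A_4 = 5, A_5 = 4, A_6 = 2, A_7 = 2. Minimum distance d = 3.

Enumerate all 2^4 = 16 messages m ∈ F_2^4.
For each, compute codeword c = mG in F_2^9, then tally its weight.
  m = 0000 → c = 000000000, weight = 0.
  m = 1000 → c = 100000111, weight = 4.
  m = 0100 → c = 111101011, weight = 7.
  m = 1100 → c = 011101100, weight = 5.
  m = 0010 → c = 011000010, weight = 3.
  m = 1010 → c = 111000101, weight = 5.
  m = 0110 → c = 100101001, weight = 4.
  m = 1110 → c = 000101110, weight = 4.
  m = 0001 → c = 001011010, weight = 4.
  m = 1001 → c = 101011101, weight = 6.
  m = 0101 → c = 110110001, weight = 5.
  m = 1101 → c = 010110110, weight = 5.
  m = 0011 → c = 010011000, weight = 3.
  m = 1011 → c = 110011111, weight = 7.
  m = 0111 → c = 101110011, weight = 6.
  m = 1111 → c = 001110100, weight = 4.
Tally weights:
  weight 0: 1 codewords.
  weight 3: 2 codewords.
  weight 4: 5 codewords.
  weight 5: 4 codewords.
  weight 6: 2 codewords.
  weight 7: 2 codewords.
Minimum distance d = smallest w > 0 with A_w > 0 = 3.
Sanity: Σ A_w = 16 = 2^4 = 16 ✓.


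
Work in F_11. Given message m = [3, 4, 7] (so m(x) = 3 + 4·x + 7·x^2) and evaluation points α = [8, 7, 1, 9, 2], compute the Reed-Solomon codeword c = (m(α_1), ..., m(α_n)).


c = [10, 0, 3, 1, 6]

Message polynomial: m(x) = 3 + 4·x + 7·x^2 (mod 11).
For each evaluation point α_i, compute m(α_i) mod 11:
  α_1 = 8: Horner steps 7 → 5 → 10, so m(8) = 10.
  α_2 = 7: Horner steps 7 → 9 → 0, so m(7) = 0.
  α_3 = 1: Horner steps 7 → 0 → 3, so m(1) = 3.
  α_4 = 9: Horner steps 7 → 1 → 1, so m(9) = 1.
  α_5 = 2: Horner steps 7 → 7 → 6, so m(2) = 6.
Codeword c = [10, 0, 3, 1, 6] ∈ F_11^5.


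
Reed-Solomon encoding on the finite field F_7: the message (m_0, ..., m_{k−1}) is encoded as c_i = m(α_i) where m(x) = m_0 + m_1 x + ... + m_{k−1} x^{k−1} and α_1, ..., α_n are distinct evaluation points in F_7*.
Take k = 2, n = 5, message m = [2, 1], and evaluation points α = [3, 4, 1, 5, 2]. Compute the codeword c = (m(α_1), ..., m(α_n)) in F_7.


c = [5, 6, 3, 0, 4]

Message polynomial: m(x) = 2 + 1·x (mod 7).
For each evaluation point α_i, compute m(α_i) mod 7:
  α_1 = 3: Horner steps 1 → 5, so m(3) = 5.
  α_2 = 4: Horner steps 1 → 6, so m(4) = 6.
  α_3 = 1: Horner steps 1 → 3, so m(1) = 3.
  α_4 = 5: Horner steps 1 → 0, so m(5) = 0.
  α_5 = 2: Horner steps 1 → 4, so m(2) = 4.
Codeword c = [5, 6, 3, 0, 4] ∈ F_7^5.


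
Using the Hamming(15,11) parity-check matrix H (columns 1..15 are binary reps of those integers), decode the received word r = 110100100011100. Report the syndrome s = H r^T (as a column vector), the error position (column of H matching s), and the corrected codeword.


s = (1, 0, 1, 0)^T, error position = 10, corrected codeword c = 110100100111100

Compute s = H r^T mod 2 one row at a time:
  s_1 = 0 + 0 + 0 + 1 + 1 + 1 + 0 + 0 = 3 ≡ 1 (mod 2).
  s_2 = 1 + 0 + 0 + 1 + 1 + 1 + 0 + 0 = 4 ≡ 0 (mod 2).
  s_3 = 1 + 0 + 0 + 1 + 0 + 1 + 0 + 0 = 3 ≡ 1 (mod 2).
  s_4 = 1 + 0 + 0 + 1 + 0 + 1 + 1 + 0 = 4 ≡ 0 (mod 2).
s = (1, 0, 1, 0)^T — this equals column 10 of H (binary 1010), so error is at position 10.
Correct: flip bit 10 of r = 110100100011100 to get c = 110100100111100.


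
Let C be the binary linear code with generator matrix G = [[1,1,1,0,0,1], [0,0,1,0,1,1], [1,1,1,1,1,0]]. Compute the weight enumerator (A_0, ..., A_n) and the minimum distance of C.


Weight distribution: A_0 = 1, A_2 = 1, A_3 = 3, A_4 = 2, A_5 = 1. Minimum distance d = 2.

Enumerate all 2^3 = 8 messages m ∈ F_2^3.
For each, compute codeword c = mG in F_2^6, then tally its weight.
  m = 000 → c = 000000, weight = 0.
  m = 100 → c = 111001, weight = 4.
  m = 010 → c = 001011, weight = 3.
  m = 110 → c = 110010, weight = 3.
  m = 001 → c = 111110, weight = 5.
  m = 101 → c = 000111, weight = 3.
  m = 011 → c = 110101, weight = 4.
  m = 111 → c = 001100, weight = 2.
Tally weights:
  weight 0: 1 codewords.
  weight 2: 1 codewords.
  weight 3: 3 codewords.
  weight 4: 2 codewords.
  weight 5: 1 codewords.
Minimum distance d = smallest w > 0 with A_w > 0 = 2.
Sanity: Σ A_w = 8 = 2^3 = 8 ✓.


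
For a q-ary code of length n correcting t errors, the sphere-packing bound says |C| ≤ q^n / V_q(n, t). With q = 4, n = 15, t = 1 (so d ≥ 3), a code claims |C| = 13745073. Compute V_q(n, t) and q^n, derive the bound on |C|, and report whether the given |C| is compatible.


V_q(n, t) = 46, q^n = 1073741824, Hamming bound = 23342213, |C| = 13745073 ≤ bound (satisfied).

Step 1: Compute V_q(n, t) = Σ_{j=0}^1 C(n, j) (q−1)^j.
  j = 0: C(15,0)·(3)^0 = 1·1 = 1.
  j = 1: C(15,1)·(3)^1 = 15·3 = 45.
  V_q(n, t) = 1 + 45 = 46.
Step 2: q^n = 4^15 = 1073741824.
Step 3: Hamming bound ⌊q^n / V_q(n,t)⌋ = ⌊1073741824/46⌋ = 23342213.
Step 4: Compare |C| = 13745073 to 23342213: satisfied.
The claimed |C| lies below the Hamming bound.


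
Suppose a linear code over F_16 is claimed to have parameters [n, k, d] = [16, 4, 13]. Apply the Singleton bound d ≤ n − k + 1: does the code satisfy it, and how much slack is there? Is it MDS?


Singleton RHS = n − k + 1 = 13, slack = 0, bound satisfied, MDS.

Singleton bound: d ≤ n − k + 1.
Here n = 16, k = 4, so n − k + 1 = 13.
Given d = 13, check d ≤ 13: YES.
Slack = (n − k + 1) − d = 0.
The code is MDS (slack = 0).
Description: the claimed parameters are [16, 4, 13]_16; such a code would be MDS (meets Singleton bound).


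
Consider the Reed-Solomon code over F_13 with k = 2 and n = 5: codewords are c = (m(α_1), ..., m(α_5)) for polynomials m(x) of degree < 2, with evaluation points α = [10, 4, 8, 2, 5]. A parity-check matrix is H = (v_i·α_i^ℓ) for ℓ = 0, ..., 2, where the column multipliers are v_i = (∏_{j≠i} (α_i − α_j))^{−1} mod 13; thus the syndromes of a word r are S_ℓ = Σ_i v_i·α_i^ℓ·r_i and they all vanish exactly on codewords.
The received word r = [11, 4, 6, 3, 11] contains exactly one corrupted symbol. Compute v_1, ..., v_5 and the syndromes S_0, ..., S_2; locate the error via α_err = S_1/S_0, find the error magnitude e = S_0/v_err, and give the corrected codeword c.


S = (9, 12, 3), error at position 1, error magnitude e = 4, c = [7, 4, 6, 3, 11].

Step 1: column multipliers v_i = (∏_{j≠i}(α_i − α_j))^{−1} mod 13.
  i = 1 (α = 10): (10−4)(10−8)(10−2)(10−5) = 6·2·8·5 = 480 ≡ 12, so v_1 = 12^{−1} = 12 (mod 13).
  i = 2 (α = 4): (4−10)(4−8)(4−2)(4−5) = (−6)·(−4)·2·(−1) = −48 ≡ 4, so v_2 = 4^{−1} = 10 (mod 13).
  i = 3 (α = 8): (8−10)(8−4)(8−2)(8−5) = (−2)·4·6·3 = −144 ≡ 12, so v_3 = 12^{−1} = 12 (mod 13).
  i = 4 (α = 2): (2−10)(2−4)(2−8)(2−5) = (−8)·(−2)·(−6)·(−3) = 288 ≡ 2, so v_4 = 2^{−1} = 7 (mod 13).
  i = 5 (α = 5): (5−10)(5−4)(5−8)(5−2) = (−5)·1·(−3)·3 = 45 ≡ 6, so v_5 = 6^{−1} = 11 (mod 13).
  v = [12, 10, 12, 7, 11].
Step 2: syndromes of r = [11, 4, 6, 3, 11] (all sums mod 13).
  S_0 = Σ v_i r_i = 12·11 + 10·4 + 12·6 + 7·3 + 11·11 = 386 ≡ 9.
  S_1 = Σ v_i α_i r_i = 12·10·11 + 10·4·4 + 12·8·6 + 7·2·3 + 11·5·11 = 2703 ≡ 12.
  α_i^2 mod 13 = [9, 3, 12, 4, 12].
  S_2 = Σ v_i α_i^2 r_i = 12·9·11 + 10·3·4 + 12·12·6 + 7·4·3 + 11·12·11 = 3708 ≡ 3.
  S = (9, 12, 3) ≠ 0, so r is not a codeword (an error is present).
Step 3: locate the error. For a single error e at position i, S_ℓ = v_i·e·α_i^ℓ, so α_err = S_1/S_0.
  S_0^{−1} = 9^{−1} = 3 (mod 13), so α_err = 12·3 = 36 ≡ 10 = α_1. Error position i = 1.
  Consistency check: S_2/S_1 = 3·12 = 36 ≡ 10 = α_err ✓ (single-error assumption holds).
Step 4: error magnitude e = S_0/v_1 = S_0·∏_{j≠1}(α_1 − α_j) = 9·12 = 108 ≡ 4 (mod 13).
Step 5: correct position 1: c_1 = r_1 − e = 11 − 4 ≡ 7 (mod 13). Hence c = [7, 4, 6, 3, 11].
  Check: interpolating c through the α_i gives m(x) = 2 + 7·x (degree < 2) with m(α_i) = c_i for every i, so c is indeed a codeword.


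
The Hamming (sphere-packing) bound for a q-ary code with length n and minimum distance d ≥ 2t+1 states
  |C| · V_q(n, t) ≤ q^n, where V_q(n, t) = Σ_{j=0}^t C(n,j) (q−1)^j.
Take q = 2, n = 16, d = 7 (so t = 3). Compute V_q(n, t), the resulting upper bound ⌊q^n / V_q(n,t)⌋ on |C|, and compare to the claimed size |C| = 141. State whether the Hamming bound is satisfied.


V_q(n, t) = 697, q^n = 65536, Hamming bound = 94, |C| = 141 > bound (violated).

Step 1: Compute V_q(n, t) = Σ_{j=0}^3 C(n, j) (q−1)^j.
  j = 0: C(16,0)·(1)^0 = 1·1 = 1.
  j = 1: C(16,1)·(1)^1 = 16·1 = 16.
  j = 2: C(16,2)·(1)^2 = 120·1 = 120.
  j = 3: C(16,3)·(1)^3 = 560·1 = 560.
  V_q(n, t) = 1 + 16 + 120 + 560 = 697.
Step 2: q^n = 2^16 = 65536.
Step 3: Hamming bound ⌊q^n / V_q(n,t)⌋ = ⌊65536/697⌋ = 94.
Step 4: Compare |C| = 141 to 94: violated.
The claimed |C| lies above the Hamming bound, so no 2-ary code of length 16 with d ≥ 7 can have 141 codewords.


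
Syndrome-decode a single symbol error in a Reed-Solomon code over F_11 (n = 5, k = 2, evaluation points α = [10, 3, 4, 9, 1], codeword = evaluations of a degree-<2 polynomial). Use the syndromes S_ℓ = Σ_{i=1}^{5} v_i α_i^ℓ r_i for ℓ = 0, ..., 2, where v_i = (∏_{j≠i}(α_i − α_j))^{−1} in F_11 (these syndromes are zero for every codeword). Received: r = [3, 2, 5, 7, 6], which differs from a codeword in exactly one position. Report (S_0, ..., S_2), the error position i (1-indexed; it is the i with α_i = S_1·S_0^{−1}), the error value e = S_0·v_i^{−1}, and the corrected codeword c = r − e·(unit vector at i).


S = (1, 3, 9), error at position 2, error magnitude e = 4, c = [3, 9, 5, 7, 6].

Step 1: column multipliers v_i = (∏_{j≠i}(α_i − α_j))^{−1} mod 11.
  i = 1 (α = 10): (10−3)(10−4)(10−9)(10−1) = 7·6·1·9 = 378 ≡ 4, so v_1 = 4^{−1} = 3 (mod 11).
  i = 2 (α = 3): (3−10)(3−4)(3−9)(3−1) = (−7)·(−1)·(−6)·2 = −84 ≡ 4, so v_2 = 4^{−1} = 3 (mod 11).
  i = 3 (α = 4): (4−10)(4−3)(4−9)(4−1) = (−6)·1·(−5)·3 = 90 ≡ 2, so v_3 = 2^{−1} = 6 (mod 11).
  i = 4 (α = 9): (9−10)(9−3)(9−4)(9−1) = (−1)·6·5·8 = −240 ≡ 2, so v_4 = 2^{−1} = 6 (mod 11).
  i = 5 (α = 1): (1−10)(1−3)(1−4)(1−9) = (−9)·(−2)·(−3)·(−8) = 432 ≡ 3, so v_5 = 3^{−1} = 4 (mod 11).
  v = [3, 3, 6, 6, 4].
Step 2: syndromes of r = [3, 2, 5, 7, 6] (all sums mod 11).
  S_0 = Σ v_i r_i = 3·3 + 3·2 + 6·5 + 6·7 + 4·6 = 111 ≡ 1.
  S_1 = Σ v_i α_i r_i = 3·10·3 + 3·3·2 + 6·4·5 + 6·9·7 + 4·1·6 = 630 ≡ 3.
  α_i^2 mod 11 = [1, 9, 5, 4, 1].
  S_2 = Σ v_i α_i^2 r_i = 3·1·3 + 3·9·2 + 6·5·5 + 6·4·7 + 4·1·6 = 405 ≡ 9.
  S = (1, 3, 9) ≠ 0, so r is not a codeword (an error is present).
Step 3: locate the error. For a single error e at position i, S_ℓ = v_i·e·α_i^ℓ, so α_err = S_1/S_0.
  S_0^{−1} = 1^{−1} = 1 (mod 11), so α_err = 3·1 = 3 ≡ 3 = α_2. Error position i = 2.
  Consistency check: S_2/S_1 = 9·4 = 36 ≡ 3 = α_err ✓ (single-error assumption holds).
Step 4: error magnitude e = S_0/v_2 = S_0·∏_{j≠2}(α_2 − α_j) = 1·4 = 4 ≡ 4 (mod 11).
Step 5: correct position 2: c_2 = r_2 − e = 2 − 4 ≡ 9 (mod 11). Hence c = [3, 9, 5, 7, 6].
  Check: interpolating c through the α_i gives m(x) = 10 + 7·x (degree < 2) with m(α_i) = c_i for every i, so c is indeed a codeword.


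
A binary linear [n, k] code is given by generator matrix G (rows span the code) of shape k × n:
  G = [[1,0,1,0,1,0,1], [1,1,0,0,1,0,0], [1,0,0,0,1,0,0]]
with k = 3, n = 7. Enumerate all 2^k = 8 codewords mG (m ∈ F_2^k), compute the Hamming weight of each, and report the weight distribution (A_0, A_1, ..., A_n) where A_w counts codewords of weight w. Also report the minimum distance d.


Weight distribution: A_0 = 1, A_1 = 1, A_2 = 2, A_3 = 2, A_4 = 1, A_5 = 1. Minimum distance d = 1.

Enumerate all 2^3 = 8 messages m ∈ F_2^3.
For each, compute codeword c = mG in F_2^7, then tally its weight.
  m = 000 → c = 0000000, weight = 0.
  m = 100 → c = 1010101, weight = 4.
  m = 010 → c = 1100100, weight = 3.
  m = 110 → c = 0110001, weight = 3.
  m = 001 → c = 1000100, weight = 2.
  m = 101 → c = 0010001, weight = 2.
  m = 011 → c = 0100000, weight = 1.
  m = 111 → c = 1110101, weight = 5.
Tally weights:
  weight 0: 1 codewords.
  weight 1: 1 codewords.
  weight 2: 2 codewords.
  weight 3: 2 codewords.
  weight 4: 1 codewords.
  weight 5: 1 codewords.
Minimum distance d = smallest w > 0 with A_w > 0 = 1.
Sanity: Σ A_w = 8 = 2^3 = 8 ✓.


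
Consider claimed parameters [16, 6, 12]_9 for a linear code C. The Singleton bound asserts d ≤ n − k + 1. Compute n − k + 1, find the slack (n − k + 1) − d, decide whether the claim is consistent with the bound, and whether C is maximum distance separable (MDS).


Singleton RHS = n − k + 1 = 11, slack = -1, bound violated (no such code; not MDS).

Singleton bound: d ≤ n − k + 1.
Here n = 16, k = 6, so n − k + 1 = 11.
Given d = 12, check d ≤ 11: NO.
Slack = (n − k + 1) − d = -1.
The slack is negative: d = 12 exceeds n − k + 1 = 11 by 1, so the Singleton bound is violated and no linear [16, 6, 12]_9 code can exist. In particular it is not MDS (MDS requires d = n − k + 1 exactly).
Description: the claimed parameters are [16, 6, 12]_9; such a code would be impossible (violates the Singleton bound).


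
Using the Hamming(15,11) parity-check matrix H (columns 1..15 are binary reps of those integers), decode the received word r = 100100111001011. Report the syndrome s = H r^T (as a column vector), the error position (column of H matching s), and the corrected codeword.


s = (1, 1, 1, 0)^T, error position = 14, corrected codeword c = 100100111001001

Compute s = H r^T mod 2 one row at a time:
  s_1 = 1 + 1 + 0 + 0 + 1 + 0 + 1 + 1 = 5 ≡ 1 (mod 2).
  s_2 = 1 + 0 + 0 + 1 + 1 + 0 + 1 + 1 = 5 ≡ 1 (mod 2).
  s_3 = 0 + 0 + 0 + 1 + 0 + 0 + 1 + 1 = 3 ≡ 1 (mod 2).
  s_4 = 1 + 0 + 0 + 1 + 1 + 0 + 0 + 1 = 4 ≡ 0 (mod 2).
s = (1, 1, 1, 0)^T — this equals column 14 of H (binary 1110), so error is at position 14.
Correct: flip bit 14 of r = 100100111001011 to get c = 100100111001001.


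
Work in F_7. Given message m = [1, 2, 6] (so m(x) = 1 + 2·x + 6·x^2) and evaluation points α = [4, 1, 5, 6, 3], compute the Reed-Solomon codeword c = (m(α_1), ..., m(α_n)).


c = [0, 2, 0, 5, 5]

Message polynomial: m(x) = 1 + 2·x + 6·x^2 (mod 7).
For each evaluation point α_i, compute m(α_i) mod 7:
  α_1 = 4: Horner steps 6 → 5 → 0, so m(4) = 0.
  α_2 = 1: Horner steps 6 → 1 → 2, so m(1) = 2.
  α_3 = 5: Horner steps 6 → 4 → 0, so m(5) = 0.
  α_4 = 6: Horner steps 6 → 3 → 5, so m(6) = 5.
  α_5 = 3: Horner steps 6 → 6 → 5, so m(3) = 5.
Codeword c = [0, 2, 0, 5, 5] ∈ F_7^5.


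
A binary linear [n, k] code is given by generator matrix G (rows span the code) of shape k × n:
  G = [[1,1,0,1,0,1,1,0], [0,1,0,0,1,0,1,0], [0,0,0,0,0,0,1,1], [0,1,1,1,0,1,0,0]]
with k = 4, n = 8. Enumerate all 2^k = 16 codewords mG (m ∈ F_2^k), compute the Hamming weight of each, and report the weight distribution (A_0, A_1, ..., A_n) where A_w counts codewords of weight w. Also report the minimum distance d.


Weight distribution: A_0 = 1, A_2 = 1, A_3 = 4, A_4 = 3, A_5 = 4, A_6 = 3. Minimum distance d = 2.

Enumerate all 2^4 = 16 messages m ∈ F_2^4.
For each, compute codeword c = mG in F_2^8, then tally its weight.
  m = 0000 → c = 00000000, weight = 0.
  m = 1000 → c = 11010110, weight = 5.
  m = 0100 → c = 01001010, weight = 3.
  m = 1100 → c = 10011100, weight = 4.
  m = 0010 → c = 00000011, weight = 2.
  m = 1010 → c = 11010101, weight = 5.
  m = 0110 → c = 01001001, weight = 3.
  m = 1110 → c = 10011111, weight = 6.
  m = 0001 → c = 01110100, weight = 4.
  m = 1001 → c = 10100010, weight = 3.
  m = 0101 → c = 00111110, weight = 5.
  m = 1101 → c = 11101000, weight = 4.
  m = 0011 → c = 01110111, weight = 6.
  m = 1011 → c = 10100001, weight = 3.
  m = 0111 → c = 00111101, weight = 5.
  m = 1111 → c = 11101011, weight = 6.
Tally weights:
  weight 0: 1 codewords.
  weight 2: 1 codewords.
  weight 3: 4 codewords.
  weight 4: 3 codewords.
  weight 5: 4 codewords.
  weight 6: 3 codewords.
Minimum distance d = smallest w > 0 with A_w > 0 = 2.
Sanity: Σ A_w = 16 = 2^4 = 16 ✓.


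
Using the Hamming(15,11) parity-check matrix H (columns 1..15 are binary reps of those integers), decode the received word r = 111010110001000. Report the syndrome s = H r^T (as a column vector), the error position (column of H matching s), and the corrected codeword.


s = (0, 1, 1, 0)^T, error position = 6, corrected codeword c = 111011110001000

Compute s = H r^T mod 2 one row at a time:
  s_1 = 1 + 0 + 0 + 0 + 1 + 0 + 0 + 0 = 2 ≡ 0 (mod 2).
  s_2 = 0 + 1 + 0 + 1 + 1 + 0 + 0 + 0 = 3 ≡ 1 (mod 2).
  s_3 = 1 + 1 + 0 + 1 + 0 + 0 + 0 + 0 = 3 ≡ 1 (mod 2).
  s_4 = 1 + 1 + 1 + 1 + 0 + 0 + 0 + 0 = 4 ≡ 0 (mod 2).
s = (0, 1, 1, 0)^T — this equals column 6 of H (binary 0110), so error is at position 6.
Correct: flip bit 6 of r = 111010110001000 to get c = 111011110001000.


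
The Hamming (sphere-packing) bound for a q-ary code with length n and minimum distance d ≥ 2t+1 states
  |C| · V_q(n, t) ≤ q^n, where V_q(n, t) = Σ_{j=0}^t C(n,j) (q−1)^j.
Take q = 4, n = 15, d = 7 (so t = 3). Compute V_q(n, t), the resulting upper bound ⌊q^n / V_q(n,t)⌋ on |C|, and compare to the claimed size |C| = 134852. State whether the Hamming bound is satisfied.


V_q(n, t) = 13276, q^n = 1073741824, Hamming bound = 80878, |C| = 134852 > bound (violated).

Step 1: Compute V_q(n, t) = Σ_{j=0}^3 C(n, j) (q−1)^j.
  j = 0: C(15,0)·(3)^0 = 1·1 = 1.
  j = 1: C(15,1)·(3)^1 = 15·3 = 45.
  j = 2: C(15,2)·(3)^2 = 105·9 = 945.
  j = 3: C(15,3)·(3)^3 = 455·27 = 12285.
  V_q(n, t) = 1 + 45 + 945 + 12285 = 13276.
Step 2: q^n = 4^15 = 1073741824.
Step 3: Hamming bound ⌊q^n / V_q(n,t)⌋ = ⌊1073741824/13276⌋ = 80878.
Step 4: Compare |C| = 134852 to 80878: violated.
The claimed |C| lies above the Hamming bound, so no 4-ary code of length 15 with d ≥ 7 can have 134852 codewords.


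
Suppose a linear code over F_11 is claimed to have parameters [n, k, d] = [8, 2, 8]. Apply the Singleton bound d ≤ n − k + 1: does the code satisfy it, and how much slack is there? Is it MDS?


Singleton RHS = n − k + 1 = 7, slack = -1, bound violated (no such code; not MDS).

Singleton bound: d ≤ n − k + 1.
Here n = 8, k = 2, so n − k + 1 = 7.
Given d = 8, check d ≤ 7: NO.
Slack = (n − k + 1) − d = -1.
The slack is negative: d = 8 exceeds n − k + 1 = 7 by 1, so the Singleton bound is violated and no linear [8, 2, 8]_11 code can exist. In particular it is not MDS (MDS requires d = n − k + 1 exactly).
Description: the claimed parameters are [8, 2, 8]_11; such a code would be impossible (violates the Singleton bound).


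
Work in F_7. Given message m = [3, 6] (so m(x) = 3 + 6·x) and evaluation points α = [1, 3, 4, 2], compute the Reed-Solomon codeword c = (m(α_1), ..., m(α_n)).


c = [2, 0, 6, 1]

Message polynomial: m(x) = 3 + 6·x (mod 7).
For each evaluation point α_i, compute m(α_i) mod 7:
  α_1 = 1: Horner steps 6 → 2, so m(1) = 2.
  α_2 = 3: Horner steps 6 → 0, so m(3) = 0.
  α_3 = 4: Horner steps 6 → 6, so m(4) = 6.
  α_4 = 2: Horner steps 6 → 1, so m(2) = 1.
Codeword c = [2, 0, 6, 1] ∈ F_7^4.


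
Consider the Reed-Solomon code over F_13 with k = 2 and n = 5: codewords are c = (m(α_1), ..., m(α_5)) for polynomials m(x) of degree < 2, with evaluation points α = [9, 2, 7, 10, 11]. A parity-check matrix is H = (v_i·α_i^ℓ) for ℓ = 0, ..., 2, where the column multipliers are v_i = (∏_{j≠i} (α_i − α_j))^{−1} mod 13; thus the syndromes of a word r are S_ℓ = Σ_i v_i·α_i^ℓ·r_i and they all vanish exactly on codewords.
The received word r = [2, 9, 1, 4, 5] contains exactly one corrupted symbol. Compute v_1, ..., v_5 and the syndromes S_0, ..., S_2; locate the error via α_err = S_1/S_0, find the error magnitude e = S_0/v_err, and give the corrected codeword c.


S = (6, 2, 5), error at position 1, error magnitude e = 12, c = [3, 9, 1, 4, 5].

Step 1: column multipliers v_i = (∏_{j≠i}(α_i − α_j))^{−1} mod 13.
  i = 1 (α = 9): (9−2)(9−7)(9−10)(9−11) = 7·2·(−1)·(−2) = 28 ≡ 2, so v_1 = 2^{−1} = 7 (mod 13).
  i = 2 (α = 2): (2−9)(2−7)(2−10)(2−11) = (−7)·(−5)·(−8)·(−9) = 2520 ≡ 11, so v_2 = 11^{−1} = 6 (mod 13).
  i = 3 (α = 7): (7−9)(7−2)(7−10)(7−11) = (−2)·5·(−3)·(−4) = −120 ≡ 10, so v_3 = 10^{−1} = 4 (mod 13).
  i = 4 (α = 10): (10−9)(10−2)(10−7)(10−11) = 1·8·3·(−1) = −24 ≡ 2, so v_4 = 2^{−1} = 7 (mod 13).
  i = 5 (α = 11): (11−9)(11−2)(11−7)(11−10) = 2·9·4·1 = 72 ≡ 7, so v_5 = 7^{−1} = 2 (mod 13).
  v = [7, 6, 4, 7, 2].
Step 2: syndromes of r = [2, 9, 1, 4, 5] (all sums mod 13).
  S_0 = Σ v_i r_i = 7·2 + 6·9 + 4·1 + 7·4 + 2·5 = 110 ≡ 6.
  S_1 = Σ v_i α_i r_i = 7·9·2 + 6·2·9 + 4·7·1 + 7·10·4 + 2·11·5 = 652 ≡ 2.
  α_i^2 mod 13 = [3, 4, 10, 9, 4].
  S_2 = Σ v_i α_i^2 r_i = 7·3·2 + 6·4·9 + 4·10·1 + 7·9·4 + 2·4·5 = 590 ≡ 5.
  S = (6, 2, 5) ≠ 0, so r is not a codeword (an error is present).
Step 3: locate the error. For a single error e at position i, S_ℓ = v_i·e·α_i^ℓ, so α_err = S_1/S_0.
  S_0^{−1} = 6^{−1} = 11 (mod 13), so α_err = 2·11 = 22 ≡ 9 = α_1. Error position i = 1.
  Consistency check: S_2/S_1 = 5·7 = 35 ≡ 9 = α_err ✓ (single-error assumption holds).
Step 4: error magnitude e = S_0/v_1 = S_0·∏_{j≠1}(α_1 − α_j) = 6·2 = 12 ≡ 12 (mod 13).
Step 5: correct position 1: c_1 = r_1 − e = 2 − 12 ≡ 3 (mod 13). Hence c = [3, 9, 1, 4, 5].
  Check: interpolating c through the α_i gives m(x) = 7 + 1·x (degree < 2) with m(α_i) = c_i for every i, so c is indeed a codeword.


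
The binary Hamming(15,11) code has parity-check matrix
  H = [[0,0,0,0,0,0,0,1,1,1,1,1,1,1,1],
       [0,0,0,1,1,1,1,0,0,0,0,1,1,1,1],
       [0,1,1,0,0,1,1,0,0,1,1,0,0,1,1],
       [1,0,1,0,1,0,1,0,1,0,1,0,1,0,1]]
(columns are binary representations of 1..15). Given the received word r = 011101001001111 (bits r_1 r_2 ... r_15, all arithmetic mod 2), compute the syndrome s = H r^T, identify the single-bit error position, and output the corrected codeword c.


s = (1, 0, 1, 0)^T, error position = 10, corrected codeword c = 011101001101111

Compute s = H r^T mod 2 one row at a time:
  s_1 = 0 + 1 + 0 + 0 + 1 + 1 + 1 + 1 = 5 ≡ 1 (mod 2).
  s_2 = 1 + 0 + 1 + 0 + 1 + 1 + 1 + 1 = 6 ≡ 0 (mod 2).
  s_3 = 1 + 1 + 1 + 0 + 0 + 0 + 1 + 1 = 5 ≡ 1 (mod 2).
  s_4 = 0 + 1 + 0 + 0 + 1 + 0 + 1 + 1 = 4 ≡ 0 (mod 2).
s = (1, 0, 1, 0)^T — this equals column 10 of H (binary 1010), so error is at position 10.
Correct: flip bit 10 of r = 011101001001111 to get c = 011101001101111.


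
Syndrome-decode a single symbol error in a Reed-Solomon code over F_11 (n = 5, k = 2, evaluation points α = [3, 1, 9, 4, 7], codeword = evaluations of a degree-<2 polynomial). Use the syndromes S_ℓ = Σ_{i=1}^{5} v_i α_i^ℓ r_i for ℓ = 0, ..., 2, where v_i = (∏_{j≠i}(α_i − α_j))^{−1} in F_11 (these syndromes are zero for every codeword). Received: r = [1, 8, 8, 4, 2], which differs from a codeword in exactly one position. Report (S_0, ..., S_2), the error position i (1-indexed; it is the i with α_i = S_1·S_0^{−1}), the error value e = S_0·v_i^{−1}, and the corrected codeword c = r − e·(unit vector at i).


S = (1, 1, 1), error at position 2, error magnitude e = 2, c = [1, 6, 8, 4, 2].

Step 1: column multipliers v_i = (∏_{j≠i}(α_i − α_j))^{−1} mod 11.
  i = 1 (α = 3): (3−1)(3−9)(3−4)(3−7) = 2·(−6)·(−1)·(−4) = −48 ≡ 7, so v_1 = 7^{−1} = 8 (mod 11).
  i = 2 (α = 1): (1−3)(1−9)(1−4)(1−7) = (−2)·(−8)·(−3)·(−6) = 288 ≡ 2, so v_2 = 2^{−1} = 6 (mod 11).
  i = 3 (α = 9): (9−3)(9−1)(9−4)(9−7) = 6·8·5·2 = 480 ≡ 7, so v_3 = 7^{−1} = 8 (mod 11).
  i = 4 (α = 4): (4−3)(4−1)(4−9)(4−7) = 1·3·(−5)·(−3) = 45 ≡ 1, so v_4 = 1^{−1} = 1 (mod 11).
  i = 5 (α = 7): (7−3)(7−1)(7−9)(7−4) = 4·6·(−2)·3 = −144 ≡ 10, so v_5 = 10^{−1} = 10 (mod 11).
  v = [8, 6, 8, 1, 10].
Step 2: syndromes of r = [1, 8, 8, 4, 2] (all sums mod 11).
  S_0 = Σ v_i r_i = 8·1 + 6·8 + 8·8 + 1·4 + 10·2 = 144 ≡ 1.
  S_1 = Σ v_i α_i r_i = 8·3·1 + 6·1·8 + 8·9·8 + 1·4·4 + 10·7·2 = 804 ≡ 1.
  α_i^2 mod 11 = [9, 1, 4, 5, 5].
  S_2 = Σ v_i α_i^2 r_i = 8·9·1 + 6·1·8 + 8·4·8 + 1·5·4 + 10·5·2 = 496 ≡ 1.
  S = (1, 1, 1) ≠ 0, so r is not a codeword (an error is present).
Step 3: locate the error. For a single error e at position i, S_ℓ = v_i·e·α_i^ℓ, so α_err = S_1/S_0.
  S_0^{−1} = 1^{−1} = 1 (mod 11), so α_err = 1·1 = 1 ≡ 1 = α_2. Error position i = 2.
  Consistency check: S_2/S_1 = 1·1 = 1 ≡ 1 = α_err ✓ (single-error assumption holds).
Step 4: error magnitude e = S_0/v_2 = S_0·∏_{j≠2}(α_2 − α_j) = 1·2 = 2 ≡ 2 (mod 11).
Step 5: correct position 2: c_2 = r_2 − e = 8 − 2 ≡ 6 (mod 11). Hence c = [1, 6, 8, 4, 2].
  Check: interpolating c through the α_i gives m(x) = 3 + 3·x (degree < 2) with m(α_i) = c_i for every i, so c is indeed a codeword.


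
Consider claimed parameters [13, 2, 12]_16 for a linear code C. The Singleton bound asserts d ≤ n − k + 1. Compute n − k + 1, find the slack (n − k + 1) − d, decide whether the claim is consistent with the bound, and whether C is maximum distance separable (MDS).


Singleton RHS = n − k + 1 = 12, slack = 0, bound satisfied, MDS.

Singleton bound: d ≤ n − k + 1.
Here n = 13, k = 2, so n − k + 1 = 12.
Given d = 12, check d ≤ 12: YES.
Slack = (n − k + 1) − d = 0.
The code is MDS (slack = 0).
Description: the claimed parameters are [13, 2, 12]_16; such a code would be MDS (meets Singleton bound).


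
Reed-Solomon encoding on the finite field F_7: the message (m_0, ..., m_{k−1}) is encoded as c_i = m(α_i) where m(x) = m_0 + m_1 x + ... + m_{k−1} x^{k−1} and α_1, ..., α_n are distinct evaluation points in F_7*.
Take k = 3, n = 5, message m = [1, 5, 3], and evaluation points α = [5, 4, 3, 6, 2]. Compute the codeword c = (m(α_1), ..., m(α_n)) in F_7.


c = [3, 6, 1, 6, 2]

Message polynomial: m(x) = 1 + 5·x + 3·x^2 (mod 7).
For each evaluation point α_i, compute m(α_i) mod 7:
  α_1 = 5: Horner steps 3 → 6 → 3, so m(5) = 3.
  α_2 = 4: Horner steps 3 → 3 → 6, so m(4) = 6.
  α_3 = 3: Horner steps 3 → 0 → 1, so m(3) = 1.
  α_4 = 6: Horner steps 3 → 2 → 6, so m(6) = 6.
  α_5 = 2: Horner steps 3 → 4 → 2, so m(2) = 2.
Codeword c = [3, 6, 1, 6, 2] ∈ F_7^5.


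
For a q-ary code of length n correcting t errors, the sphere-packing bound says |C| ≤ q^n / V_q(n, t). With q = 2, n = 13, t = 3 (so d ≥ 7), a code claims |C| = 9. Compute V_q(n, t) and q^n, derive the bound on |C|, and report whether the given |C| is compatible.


V_q(n, t) = 378, q^n = 8192, Hamming bound = 21, |C| = 9 ≤ bound (satisfied).

Step 1: Compute V_q(n, t) = Σ_{j=0}^3 C(n, j) (q−1)^j.
  j = 0: C(13,0)·(1)^0 = 1·1 = 1.
  j = 1: C(13,1)·(1)^1 = 13·1 = 13.
  j = 2: C(13,2)·(1)^2 = 78·1 = 78.
  j = 3: C(13,3)·(1)^3 = 286·1 = 286.
  V_q(n, t) = 1 + 13 + 78 + 286 = 378.
Step 2: q^n = 2^13 = 8192.
Step 3: Hamming bound ⌊q^n / V_q(n,t)⌋ = ⌊8192/378⌋ = 21.
Step 4: Compare |C| = 9 to 21: satisfied.
The claimed |C| lies below the Hamming bound.


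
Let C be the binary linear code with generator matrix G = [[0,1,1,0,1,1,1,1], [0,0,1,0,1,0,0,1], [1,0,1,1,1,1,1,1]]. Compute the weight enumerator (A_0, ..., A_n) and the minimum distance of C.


Weight distribution: A_0 = 1, A_3 = 3, A_4 = 1, A_6 = 2, A_7 = 1. Minimum distance d = 3.

Enumerate all 2^3 = 8 messages m ∈ F_2^3.
For each, compute codeword c = mG in F_2^8, then tally its weight.
  m = 000 → c = 00000000, weight = 0.
  m = 100 → c = 01101111, weight = 6.
  m = 010 → c = 00101001, weight = 3.
  m = 110 → c = 01000110, weight = 3.
  m = 001 → c = 10111111, weight = 7.
  m = 101 → c = 11010000, weight = 3.
  m = 011 → c = 10010110, weight = 4.
  m = 111 → c = 11111001, weight = 6.
Tally weights:
  weight 0: 1 codewords.
  weight 3: 3 codewords.
  weight 4: 1 codewords.
  weight 6: 2 codewords.
  weight 7: 1 codewords.
Minimum distance d = smallest w > 0 with A_w > 0 = 3.
Sanity: Σ A_w = 8 = 2^3 = 8 ✓.
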